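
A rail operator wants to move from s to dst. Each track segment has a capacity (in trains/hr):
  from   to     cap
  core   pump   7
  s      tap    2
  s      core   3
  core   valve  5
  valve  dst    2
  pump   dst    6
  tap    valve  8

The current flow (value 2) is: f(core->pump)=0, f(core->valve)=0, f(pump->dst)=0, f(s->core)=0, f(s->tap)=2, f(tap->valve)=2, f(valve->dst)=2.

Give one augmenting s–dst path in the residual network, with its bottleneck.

Residual along s->core->pump->dst: s->core: 3, core->pump: 7, pump->dst: 6.
Bottleneck = min = 3.

s->core->pump->dst, bottleneck 3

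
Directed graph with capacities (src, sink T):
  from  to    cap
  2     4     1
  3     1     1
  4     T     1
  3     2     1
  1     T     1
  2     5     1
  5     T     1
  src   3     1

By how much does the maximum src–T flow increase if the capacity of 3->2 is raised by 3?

0

Original max flow = 1.
Edge 3->2 does not cross the min cut (source side {src}), so extra capacity there cannot help.
New max flow = 1. Increase = 0.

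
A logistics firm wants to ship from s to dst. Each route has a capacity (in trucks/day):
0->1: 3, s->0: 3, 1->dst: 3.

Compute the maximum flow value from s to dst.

3

Augment s->0->1->dst: bottleneck 3. Total 3.
No augmenting path remains in the residual graph.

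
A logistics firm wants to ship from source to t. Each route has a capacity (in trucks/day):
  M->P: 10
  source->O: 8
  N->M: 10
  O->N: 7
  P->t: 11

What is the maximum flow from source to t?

Augment source->O->N->M->P->t: bottleneck 7. Total 7.
No augmenting path remains in the residual graph.

7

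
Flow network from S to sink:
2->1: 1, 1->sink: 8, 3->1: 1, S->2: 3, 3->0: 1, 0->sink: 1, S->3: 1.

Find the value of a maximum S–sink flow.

Augment S->2->1->sink: bottleneck 1. Total 1.
Augment S->3->1->sink: bottleneck 1. Total 2.
No augmenting path remains in the residual graph.

2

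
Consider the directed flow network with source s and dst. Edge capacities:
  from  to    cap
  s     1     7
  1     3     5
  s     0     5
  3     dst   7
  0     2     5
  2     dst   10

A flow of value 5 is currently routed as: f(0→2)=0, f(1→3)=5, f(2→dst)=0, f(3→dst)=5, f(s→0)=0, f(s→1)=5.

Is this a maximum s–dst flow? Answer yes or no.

No

Residual path s→0→2→dst has bottleneck 5 > 0.
Pushing 5 along it raises the flow to 10, so the given flow is not maximum.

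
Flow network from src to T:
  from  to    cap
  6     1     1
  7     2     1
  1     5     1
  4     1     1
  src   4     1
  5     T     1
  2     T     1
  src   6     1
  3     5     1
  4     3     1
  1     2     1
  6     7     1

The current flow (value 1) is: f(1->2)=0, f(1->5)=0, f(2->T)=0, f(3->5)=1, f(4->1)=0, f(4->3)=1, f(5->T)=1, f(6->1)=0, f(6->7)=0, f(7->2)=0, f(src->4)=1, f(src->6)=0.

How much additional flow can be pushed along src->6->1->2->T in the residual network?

1

Residual capacities along the path: src->6: 1, 6->1: 1, 1->2: 1, 2->T: 1.
Minimum is 1.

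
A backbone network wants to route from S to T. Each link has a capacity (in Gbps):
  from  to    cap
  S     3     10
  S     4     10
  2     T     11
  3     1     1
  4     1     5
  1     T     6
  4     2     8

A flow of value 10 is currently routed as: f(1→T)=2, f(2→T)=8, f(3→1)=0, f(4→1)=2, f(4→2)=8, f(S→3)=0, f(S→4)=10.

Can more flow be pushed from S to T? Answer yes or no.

Yes

Residual path S→3→1→T has bottleneck 1 > 0.
Pushing 1 along it raises the flow to 11, so the given flow is not maximum.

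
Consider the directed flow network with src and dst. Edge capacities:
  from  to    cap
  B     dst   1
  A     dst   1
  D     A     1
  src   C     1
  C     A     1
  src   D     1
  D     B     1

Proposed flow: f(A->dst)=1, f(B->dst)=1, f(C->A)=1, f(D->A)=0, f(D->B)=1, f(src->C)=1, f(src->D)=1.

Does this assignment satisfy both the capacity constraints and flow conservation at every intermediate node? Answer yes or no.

Every edge has 0 ≤ f(e) ≤ cap(e).
At each intermediate node, inflow equals outflow.

Yes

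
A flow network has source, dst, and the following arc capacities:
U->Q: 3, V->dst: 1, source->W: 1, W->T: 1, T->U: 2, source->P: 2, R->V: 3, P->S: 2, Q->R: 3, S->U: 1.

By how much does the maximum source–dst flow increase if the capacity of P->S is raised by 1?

Original max flow = 1.
Edge P->S does not cross the min cut (source side {P, Q, R, S, T, U, V, W, source}), so extra capacity there cannot help.
New max flow = 1. Increase = 0.

0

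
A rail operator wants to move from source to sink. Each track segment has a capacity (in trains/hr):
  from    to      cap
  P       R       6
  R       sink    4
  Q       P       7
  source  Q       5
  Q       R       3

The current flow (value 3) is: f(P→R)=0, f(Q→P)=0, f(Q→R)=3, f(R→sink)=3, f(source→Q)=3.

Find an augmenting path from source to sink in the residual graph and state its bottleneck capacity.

Residual along source→Q→P→R→sink: source→Q: 2, Q→P: 7, P→R: 6, R→sink: 1.
Bottleneck = min = 1.

source→Q→P→R→sink, bottleneck 1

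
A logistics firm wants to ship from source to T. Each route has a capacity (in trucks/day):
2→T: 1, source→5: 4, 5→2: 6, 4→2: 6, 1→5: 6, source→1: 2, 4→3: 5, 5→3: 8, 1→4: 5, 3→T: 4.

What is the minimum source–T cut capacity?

Max flow = 5 (via 2 augmenting paths).
In the residual at optimum, the set reachable from source is {1, 2, 3, 4, 5, source}.
Cut edges: 2→T (cap 1), 3→T (cap 4). Sum = 5.

5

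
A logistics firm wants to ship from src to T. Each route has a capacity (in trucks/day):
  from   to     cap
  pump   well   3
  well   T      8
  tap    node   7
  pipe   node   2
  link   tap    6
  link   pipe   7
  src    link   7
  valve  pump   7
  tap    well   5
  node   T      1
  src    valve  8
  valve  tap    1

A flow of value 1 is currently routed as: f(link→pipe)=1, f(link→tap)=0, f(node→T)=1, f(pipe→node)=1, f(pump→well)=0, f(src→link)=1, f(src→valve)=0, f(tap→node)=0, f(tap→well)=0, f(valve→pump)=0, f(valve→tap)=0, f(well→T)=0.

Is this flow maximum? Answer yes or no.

No

Residual path src→link→tap→well→T has bottleneck 5 > 0.
Pushing 5 along it raises the flow to 6, so the given flow is not maximum.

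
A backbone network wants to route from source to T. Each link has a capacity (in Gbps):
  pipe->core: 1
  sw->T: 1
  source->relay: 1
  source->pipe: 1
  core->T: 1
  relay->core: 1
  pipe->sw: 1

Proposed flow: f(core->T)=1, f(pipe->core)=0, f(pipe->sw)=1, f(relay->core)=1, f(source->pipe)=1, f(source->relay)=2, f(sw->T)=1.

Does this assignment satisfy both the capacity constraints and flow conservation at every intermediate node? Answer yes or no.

No

Capacity violated on source->relay: flow 2 > capacity 1.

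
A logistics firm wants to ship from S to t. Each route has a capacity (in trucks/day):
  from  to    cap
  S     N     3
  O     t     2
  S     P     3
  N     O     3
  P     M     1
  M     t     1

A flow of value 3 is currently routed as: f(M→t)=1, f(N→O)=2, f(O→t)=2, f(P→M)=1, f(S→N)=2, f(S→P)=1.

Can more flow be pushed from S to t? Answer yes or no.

Residual reachable from S: {N, O, P, S}; t is not reachable.
Saturated cut: P→M, O→t with total capacity 3 = current flow value. Flow is maximum.

No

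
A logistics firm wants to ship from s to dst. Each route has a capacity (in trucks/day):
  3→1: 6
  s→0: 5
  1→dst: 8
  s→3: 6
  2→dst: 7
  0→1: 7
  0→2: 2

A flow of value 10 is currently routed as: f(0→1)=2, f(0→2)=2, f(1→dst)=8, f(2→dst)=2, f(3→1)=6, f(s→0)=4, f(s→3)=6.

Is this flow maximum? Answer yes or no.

Yes

Residual reachable from s: {0, 1, 3, s}; dst is not reachable.
Saturated cut: 0→2, 1→dst with total capacity 10 = current flow value. Flow is maximum.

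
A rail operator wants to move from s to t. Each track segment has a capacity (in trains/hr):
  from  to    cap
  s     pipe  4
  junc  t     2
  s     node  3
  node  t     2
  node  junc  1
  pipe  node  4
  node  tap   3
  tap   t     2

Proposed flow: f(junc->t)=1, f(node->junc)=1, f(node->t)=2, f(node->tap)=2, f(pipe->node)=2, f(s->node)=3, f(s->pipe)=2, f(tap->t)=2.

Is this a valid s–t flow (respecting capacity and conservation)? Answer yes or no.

Every edge has 0 ≤ f(e) ≤ cap(e).
At each intermediate node, inflow equals outflow.

Yes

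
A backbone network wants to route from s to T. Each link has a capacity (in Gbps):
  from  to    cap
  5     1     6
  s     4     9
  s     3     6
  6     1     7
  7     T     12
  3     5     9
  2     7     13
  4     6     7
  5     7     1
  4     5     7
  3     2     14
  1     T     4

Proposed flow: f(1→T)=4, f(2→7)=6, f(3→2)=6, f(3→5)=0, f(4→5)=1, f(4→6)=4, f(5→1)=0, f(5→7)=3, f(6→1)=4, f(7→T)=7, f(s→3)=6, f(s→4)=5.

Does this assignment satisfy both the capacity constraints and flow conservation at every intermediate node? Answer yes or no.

No

Capacity violated on 5→7: flow 3 > capacity 1.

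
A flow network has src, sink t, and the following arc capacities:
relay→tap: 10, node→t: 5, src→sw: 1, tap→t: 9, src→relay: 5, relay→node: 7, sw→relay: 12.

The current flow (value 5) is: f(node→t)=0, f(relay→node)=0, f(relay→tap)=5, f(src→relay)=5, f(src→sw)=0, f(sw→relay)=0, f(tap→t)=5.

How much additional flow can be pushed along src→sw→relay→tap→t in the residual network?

1

Residual capacities along the path: src→sw: 1, sw→relay: 12, relay→tap: 5, tap→t: 4.
Minimum is 1.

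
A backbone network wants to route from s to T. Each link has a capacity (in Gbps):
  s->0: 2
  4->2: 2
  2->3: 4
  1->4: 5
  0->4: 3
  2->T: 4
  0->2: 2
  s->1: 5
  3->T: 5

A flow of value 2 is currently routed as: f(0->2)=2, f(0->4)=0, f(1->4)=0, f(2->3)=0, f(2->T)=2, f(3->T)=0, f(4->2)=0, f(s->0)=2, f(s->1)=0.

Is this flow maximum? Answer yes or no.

No

Residual path s->1->4->2->T has bottleneck 2 > 0.
Pushing 2 along it raises the flow to 4, so the given flow is not maximum.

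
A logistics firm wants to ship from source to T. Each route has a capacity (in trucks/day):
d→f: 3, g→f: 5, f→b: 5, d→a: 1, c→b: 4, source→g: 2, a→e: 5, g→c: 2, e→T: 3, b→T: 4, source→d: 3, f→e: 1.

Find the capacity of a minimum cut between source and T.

5

Max flow = 5 (via 4 augmenting paths).
In the residual at optimum, the set reachable from source is {source}.
Cut edges: source→d (cap 3), source→g (cap 2). Sum = 5.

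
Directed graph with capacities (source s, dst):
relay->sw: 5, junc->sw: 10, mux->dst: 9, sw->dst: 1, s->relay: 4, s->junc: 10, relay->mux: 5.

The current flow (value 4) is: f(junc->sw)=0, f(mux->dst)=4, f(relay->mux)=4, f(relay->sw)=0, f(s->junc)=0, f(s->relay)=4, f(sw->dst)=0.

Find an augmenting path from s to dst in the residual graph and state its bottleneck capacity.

s->junc->sw->dst, bottleneck 1

Residual along s->junc->sw->dst: s->junc: 10, junc->sw: 10, sw->dst: 1.
Bottleneck = min = 1.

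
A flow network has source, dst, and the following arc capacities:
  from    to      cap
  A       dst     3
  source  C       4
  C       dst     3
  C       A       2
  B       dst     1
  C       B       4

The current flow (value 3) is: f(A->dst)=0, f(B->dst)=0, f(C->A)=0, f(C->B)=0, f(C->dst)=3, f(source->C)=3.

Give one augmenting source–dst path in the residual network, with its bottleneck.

Residual along source->C->B->dst: source->C: 1, C->B: 4, B->dst: 1.
Bottleneck = min = 1.

source->C->B->dst, bottleneck 1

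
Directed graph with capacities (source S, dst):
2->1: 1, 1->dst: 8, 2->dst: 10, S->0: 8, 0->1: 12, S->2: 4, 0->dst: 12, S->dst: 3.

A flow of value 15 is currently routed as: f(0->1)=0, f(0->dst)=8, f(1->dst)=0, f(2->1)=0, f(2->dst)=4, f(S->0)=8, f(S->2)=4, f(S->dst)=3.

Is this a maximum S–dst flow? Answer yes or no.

Yes

Residual reachable from S: {S}; dst is not reachable.
Saturated cut: S->0, S->2, S->dst with total capacity 15 = current flow value. Flow is maximum.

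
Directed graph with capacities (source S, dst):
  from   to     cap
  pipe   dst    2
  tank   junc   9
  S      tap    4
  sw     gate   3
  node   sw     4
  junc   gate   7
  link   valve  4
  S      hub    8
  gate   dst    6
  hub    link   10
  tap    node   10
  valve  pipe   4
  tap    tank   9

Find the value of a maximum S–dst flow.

6

Augment S->hub->link->valve->pipe->dst: bottleneck 2. Total 2.
Augment S->tap->node->sw->gate->dst: bottleneck 3. Total 5.
Augment S->tap->tank->junc->gate->dst: bottleneck 1. Total 6.
No augmenting path remains in the residual graph.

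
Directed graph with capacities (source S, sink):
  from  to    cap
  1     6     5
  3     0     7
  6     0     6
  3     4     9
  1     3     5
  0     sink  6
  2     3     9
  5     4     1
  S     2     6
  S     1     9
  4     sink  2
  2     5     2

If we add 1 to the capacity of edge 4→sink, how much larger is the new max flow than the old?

Original max flow = 8.
After raising cap(4→sink), augmenting paths through that edge carry 1 more unit.
New max flow = 9. Increase = 1.

1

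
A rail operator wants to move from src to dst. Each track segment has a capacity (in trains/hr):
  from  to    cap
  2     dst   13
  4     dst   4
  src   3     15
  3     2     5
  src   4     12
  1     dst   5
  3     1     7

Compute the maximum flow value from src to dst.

14

Augment src->4->dst: bottleneck 4. Total 4.
Augment src->3->1->dst: bottleneck 5. Total 9.
Augment src->3->2->dst: bottleneck 5. Total 14.
No augmenting path remains in the residual graph.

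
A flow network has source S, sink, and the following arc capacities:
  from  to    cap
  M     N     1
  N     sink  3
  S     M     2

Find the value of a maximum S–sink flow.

1

Augment S->M->N->sink: bottleneck 1. Total 1.
No augmenting path remains in the residual graph.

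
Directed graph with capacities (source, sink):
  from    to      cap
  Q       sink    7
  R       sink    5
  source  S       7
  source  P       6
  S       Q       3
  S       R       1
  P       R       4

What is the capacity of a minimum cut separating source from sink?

Max flow = 8 (via 3 augmenting paths).
In the residual at optimum, the set reachable from source is {P, S, source}.
Cut edges: P→R (cap 4), S→R (cap 1), S→Q (cap 3). Sum = 8.

8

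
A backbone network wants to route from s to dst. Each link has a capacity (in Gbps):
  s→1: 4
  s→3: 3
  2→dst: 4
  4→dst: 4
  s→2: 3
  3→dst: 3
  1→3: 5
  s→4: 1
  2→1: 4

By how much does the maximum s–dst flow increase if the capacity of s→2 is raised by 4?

Original max flow = 7.
After raising cap(s→2), augmenting paths through that edge carry 1 more unit.
New max flow = 8. Increase = 1.

1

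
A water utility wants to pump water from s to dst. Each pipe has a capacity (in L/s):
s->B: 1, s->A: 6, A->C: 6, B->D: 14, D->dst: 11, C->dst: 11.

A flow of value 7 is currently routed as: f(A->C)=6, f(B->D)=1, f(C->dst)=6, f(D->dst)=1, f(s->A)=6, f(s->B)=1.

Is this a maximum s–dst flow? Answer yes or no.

Residual reachable from s: {s}; dst is not reachable.
Saturated cut: s->B, s->A with total capacity 7 = current flow value. Flow is maximum.

Yes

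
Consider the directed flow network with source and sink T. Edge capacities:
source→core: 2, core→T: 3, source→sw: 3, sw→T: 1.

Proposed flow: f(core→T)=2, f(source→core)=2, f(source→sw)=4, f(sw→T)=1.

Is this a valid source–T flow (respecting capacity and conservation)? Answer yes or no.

Capacity violated on source→sw: flow 4 > capacity 3.

No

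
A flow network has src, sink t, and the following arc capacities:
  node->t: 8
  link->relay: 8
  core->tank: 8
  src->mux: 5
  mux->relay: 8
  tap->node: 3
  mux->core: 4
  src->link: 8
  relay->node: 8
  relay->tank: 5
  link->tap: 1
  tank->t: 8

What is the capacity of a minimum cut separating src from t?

13

Max flow = 13 (via 3 augmenting paths).
In the residual at optimum, the set reachable from src is {src}.
Cut edges: src->link (cap 8), src->mux (cap 5). Sum = 13.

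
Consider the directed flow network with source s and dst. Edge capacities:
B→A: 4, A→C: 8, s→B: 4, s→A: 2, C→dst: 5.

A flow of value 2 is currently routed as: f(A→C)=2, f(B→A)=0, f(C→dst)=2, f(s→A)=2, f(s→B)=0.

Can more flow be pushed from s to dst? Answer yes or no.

Yes

Residual path s→B→A→C→dst has bottleneck 3 > 0.
Pushing 3 along it raises the flow to 5, so the given flow is not maximum.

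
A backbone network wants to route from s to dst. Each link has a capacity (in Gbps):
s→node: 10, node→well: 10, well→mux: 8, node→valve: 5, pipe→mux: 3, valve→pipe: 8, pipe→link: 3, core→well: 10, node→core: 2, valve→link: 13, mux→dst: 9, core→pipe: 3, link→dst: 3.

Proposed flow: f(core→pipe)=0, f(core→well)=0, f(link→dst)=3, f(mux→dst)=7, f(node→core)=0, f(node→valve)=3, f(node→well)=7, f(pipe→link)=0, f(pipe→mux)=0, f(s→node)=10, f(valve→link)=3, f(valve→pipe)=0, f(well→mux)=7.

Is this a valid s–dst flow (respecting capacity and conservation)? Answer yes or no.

Yes

Every edge has 0 ≤ f(e) ≤ cap(e).
At each intermediate node, inflow equals outflow.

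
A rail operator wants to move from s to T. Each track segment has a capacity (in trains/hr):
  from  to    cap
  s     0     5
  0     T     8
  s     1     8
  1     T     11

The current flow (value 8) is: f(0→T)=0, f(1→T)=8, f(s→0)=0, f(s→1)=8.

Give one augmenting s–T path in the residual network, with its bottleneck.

s→0→T, bottleneck 5

Residual along s→0→T: s→0: 5, 0→T: 8.
Bottleneck = min = 5.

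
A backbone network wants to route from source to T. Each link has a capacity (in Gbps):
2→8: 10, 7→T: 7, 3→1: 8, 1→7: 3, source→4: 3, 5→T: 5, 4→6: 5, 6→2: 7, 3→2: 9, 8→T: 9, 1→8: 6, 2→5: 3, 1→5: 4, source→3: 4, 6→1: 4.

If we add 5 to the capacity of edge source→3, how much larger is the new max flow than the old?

5

Original max flow = 7.
After raising cap(source→3), augmenting paths through that edge carry 5 more units.
New max flow = 12. Increase = 5.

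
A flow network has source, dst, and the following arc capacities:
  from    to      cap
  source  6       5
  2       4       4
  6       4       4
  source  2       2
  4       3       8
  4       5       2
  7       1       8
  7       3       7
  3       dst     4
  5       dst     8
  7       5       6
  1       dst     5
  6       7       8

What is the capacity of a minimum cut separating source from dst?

Max flow = 7 (via 4 augmenting paths).
In the residual at optimum, the set reachable from source is {source}.
Cut edges: source->2 (cap 2), source->6 (cap 5). Sum = 7.

7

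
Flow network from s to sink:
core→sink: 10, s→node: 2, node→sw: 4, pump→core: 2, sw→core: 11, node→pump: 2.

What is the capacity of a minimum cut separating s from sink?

Max flow = 2 (via 1 augmenting path).
In the residual at optimum, the set reachable from s is {s}.
Cut edges: s→node (cap 2). Sum = 2.

2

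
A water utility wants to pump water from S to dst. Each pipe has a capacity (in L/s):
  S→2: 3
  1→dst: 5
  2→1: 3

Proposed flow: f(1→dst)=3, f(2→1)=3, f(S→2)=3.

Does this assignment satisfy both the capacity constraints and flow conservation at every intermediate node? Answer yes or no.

Every edge has 0 ≤ f(e) ≤ cap(e).
At each intermediate node, inflow equals outflow.

Yes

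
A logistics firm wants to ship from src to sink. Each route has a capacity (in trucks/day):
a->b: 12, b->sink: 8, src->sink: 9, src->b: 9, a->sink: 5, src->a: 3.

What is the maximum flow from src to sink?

20

Augment src->sink: bottleneck 9. Total 9.
Augment src->a->sink: bottleneck 3. Total 12.
Augment src->b->sink: bottleneck 8. Total 20.
No augmenting path remains in the residual graph.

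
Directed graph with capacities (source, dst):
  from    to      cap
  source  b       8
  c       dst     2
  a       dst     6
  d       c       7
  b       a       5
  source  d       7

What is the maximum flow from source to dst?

Augment source->d->c->dst: bottleneck 2. Total 2.
Augment source->b->a->dst: bottleneck 5. Total 7.
No augmenting path remains in the residual graph.

7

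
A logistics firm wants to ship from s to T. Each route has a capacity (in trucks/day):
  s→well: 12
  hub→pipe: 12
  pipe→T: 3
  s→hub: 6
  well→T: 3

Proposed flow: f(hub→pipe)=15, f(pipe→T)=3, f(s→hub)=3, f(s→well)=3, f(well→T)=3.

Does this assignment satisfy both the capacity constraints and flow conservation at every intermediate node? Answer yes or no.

No

Capacity violated on hub→pipe: flow 15 > capacity 12.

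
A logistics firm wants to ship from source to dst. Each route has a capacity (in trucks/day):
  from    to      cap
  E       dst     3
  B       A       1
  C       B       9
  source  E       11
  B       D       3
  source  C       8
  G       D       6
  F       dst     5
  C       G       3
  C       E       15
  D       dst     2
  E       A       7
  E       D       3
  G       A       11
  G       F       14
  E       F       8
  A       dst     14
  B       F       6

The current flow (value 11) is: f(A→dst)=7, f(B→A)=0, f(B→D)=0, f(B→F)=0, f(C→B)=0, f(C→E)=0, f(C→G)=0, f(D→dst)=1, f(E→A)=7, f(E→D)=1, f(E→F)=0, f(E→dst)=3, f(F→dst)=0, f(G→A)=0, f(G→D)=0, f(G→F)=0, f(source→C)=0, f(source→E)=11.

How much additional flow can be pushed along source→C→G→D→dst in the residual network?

Residual capacities along the path: source→C: 8, C→G: 3, G→D: 6, D→dst: 1.
Minimum is 1.

1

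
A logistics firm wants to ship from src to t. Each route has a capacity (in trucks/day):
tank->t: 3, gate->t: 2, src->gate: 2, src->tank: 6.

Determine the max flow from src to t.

Augment src->tank->t: bottleneck 3. Total 3.
Augment src->gate->t: bottleneck 2. Total 5.
No augmenting path remains in the residual graph.

5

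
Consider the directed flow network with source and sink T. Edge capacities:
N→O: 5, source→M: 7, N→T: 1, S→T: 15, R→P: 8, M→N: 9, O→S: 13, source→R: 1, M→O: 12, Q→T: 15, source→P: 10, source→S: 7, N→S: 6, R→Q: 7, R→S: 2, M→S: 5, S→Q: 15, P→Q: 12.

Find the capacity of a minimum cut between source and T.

Max flow = 25 (via 6 augmenting paths).
In the residual at optimum, the set reachable from source is {source}.
Cut edges: source→M (cap 7), source→R (cap 1), source→S (cap 7), source→P (cap 10). Sum = 25.

25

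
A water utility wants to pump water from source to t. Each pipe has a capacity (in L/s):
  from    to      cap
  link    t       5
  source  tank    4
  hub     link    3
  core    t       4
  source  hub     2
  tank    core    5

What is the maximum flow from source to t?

6

Augment source→hub→link→t: bottleneck 2. Total 2.
Augment source→tank→core→t: bottleneck 4. Total 6.
No augmenting path remains in the residual graph.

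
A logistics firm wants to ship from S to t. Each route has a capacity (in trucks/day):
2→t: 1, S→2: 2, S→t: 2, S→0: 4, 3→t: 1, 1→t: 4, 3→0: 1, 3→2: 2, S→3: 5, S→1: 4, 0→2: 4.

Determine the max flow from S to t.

8

Augment S→t: bottleneck 2. Total 2.
Augment S→3→t: bottleneck 1. Total 3.
Augment S→2→t: bottleneck 1. Total 4.
Augment S→1→t: bottleneck 4. Total 8.
No augmenting path remains in the residual graph.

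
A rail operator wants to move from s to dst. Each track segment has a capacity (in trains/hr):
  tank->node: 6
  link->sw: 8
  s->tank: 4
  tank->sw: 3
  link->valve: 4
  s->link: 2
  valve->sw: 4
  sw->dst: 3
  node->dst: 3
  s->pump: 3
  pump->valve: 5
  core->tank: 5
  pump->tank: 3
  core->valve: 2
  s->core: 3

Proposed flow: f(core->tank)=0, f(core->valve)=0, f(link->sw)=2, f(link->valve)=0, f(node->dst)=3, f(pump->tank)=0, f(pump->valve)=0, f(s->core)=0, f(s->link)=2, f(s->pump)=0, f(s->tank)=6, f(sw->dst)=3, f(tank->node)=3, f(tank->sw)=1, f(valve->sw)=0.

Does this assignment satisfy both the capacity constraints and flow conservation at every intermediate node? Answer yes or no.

Capacity violated on s->tank: flow 6 > capacity 4.

No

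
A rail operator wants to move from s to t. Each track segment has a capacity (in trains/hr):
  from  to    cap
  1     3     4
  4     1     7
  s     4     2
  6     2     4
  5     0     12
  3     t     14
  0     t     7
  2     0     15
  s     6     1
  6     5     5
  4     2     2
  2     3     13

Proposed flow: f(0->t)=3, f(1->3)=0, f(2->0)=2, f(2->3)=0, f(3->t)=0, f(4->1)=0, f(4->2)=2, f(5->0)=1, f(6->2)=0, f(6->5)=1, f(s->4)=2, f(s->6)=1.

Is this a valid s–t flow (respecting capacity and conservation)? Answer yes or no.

Every edge has 0 ≤ f(e) ≤ cap(e).
At each intermediate node, inflow equals outflow.

Yes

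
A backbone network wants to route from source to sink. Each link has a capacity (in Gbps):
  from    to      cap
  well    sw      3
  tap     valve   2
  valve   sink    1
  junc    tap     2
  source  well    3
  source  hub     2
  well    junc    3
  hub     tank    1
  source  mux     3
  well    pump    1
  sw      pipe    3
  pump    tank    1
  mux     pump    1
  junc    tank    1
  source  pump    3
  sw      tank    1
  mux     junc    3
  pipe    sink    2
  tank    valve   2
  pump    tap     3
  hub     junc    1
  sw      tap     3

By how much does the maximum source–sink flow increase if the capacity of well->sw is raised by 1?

Original max flow = 3.
Edge well->sw does not cross the min cut (source side {hub, junc, mux, pipe, pump, source, sw, tank, tap, valve, well}), so extra capacity there cannot help.
New max flow = 3. Increase = 0.

0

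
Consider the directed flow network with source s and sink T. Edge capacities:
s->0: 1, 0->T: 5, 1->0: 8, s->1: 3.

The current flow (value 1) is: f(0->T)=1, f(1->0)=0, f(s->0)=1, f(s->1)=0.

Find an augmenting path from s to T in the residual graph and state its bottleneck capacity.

s->1->0->T, bottleneck 3

Residual along s->1->0->T: s->1: 3, 1->0: 8, 0->T: 4.
Bottleneck = min = 3.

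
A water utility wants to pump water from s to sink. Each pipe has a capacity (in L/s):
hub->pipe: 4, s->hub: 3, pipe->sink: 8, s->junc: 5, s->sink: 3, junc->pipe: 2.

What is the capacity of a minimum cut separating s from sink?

Max flow = 8 (via 3 augmenting paths).
In the residual at optimum, the set reachable from s is {junc, s}.
Cut edges: s->hub (cap 3), s->sink (cap 3), junc->pipe (cap 2). Sum = 8.

8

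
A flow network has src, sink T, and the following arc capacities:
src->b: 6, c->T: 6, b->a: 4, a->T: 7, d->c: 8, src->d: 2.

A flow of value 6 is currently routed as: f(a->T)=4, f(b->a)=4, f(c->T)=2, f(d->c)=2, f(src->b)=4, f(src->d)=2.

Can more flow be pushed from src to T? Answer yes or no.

Residual reachable from src: {b, src}; T is not reachable.
Saturated cut: b->a, src->d with total capacity 6 = current flow value. Flow is maximum.

No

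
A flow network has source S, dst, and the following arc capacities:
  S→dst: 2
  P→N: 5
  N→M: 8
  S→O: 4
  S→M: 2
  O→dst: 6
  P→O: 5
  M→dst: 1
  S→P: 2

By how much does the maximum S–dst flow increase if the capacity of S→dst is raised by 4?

Original max flow = 9.
After raising cap(S→dst), augmenting paths through that edge carry 4 more units.
New max flow = 13. Increase = 4.

4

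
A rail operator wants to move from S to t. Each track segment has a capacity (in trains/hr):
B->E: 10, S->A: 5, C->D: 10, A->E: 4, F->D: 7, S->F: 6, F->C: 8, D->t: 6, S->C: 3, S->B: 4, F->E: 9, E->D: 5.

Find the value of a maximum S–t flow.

6

Augment S->F->D->t: bottleneck 6. Total 6.
No augmenting path remains in the residual graph.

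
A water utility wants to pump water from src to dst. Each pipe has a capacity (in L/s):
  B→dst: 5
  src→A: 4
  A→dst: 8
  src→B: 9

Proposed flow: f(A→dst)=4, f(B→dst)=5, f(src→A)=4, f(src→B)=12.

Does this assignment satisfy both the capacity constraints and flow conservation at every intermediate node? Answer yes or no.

No

Capacity violated on src→B: flow 12 > capacity 9.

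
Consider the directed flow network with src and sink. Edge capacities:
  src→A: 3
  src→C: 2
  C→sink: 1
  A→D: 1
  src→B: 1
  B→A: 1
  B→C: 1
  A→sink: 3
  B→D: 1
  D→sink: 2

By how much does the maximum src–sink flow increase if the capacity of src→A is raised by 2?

1

Original max flow = 5.
After raising cap(src→A), augmenting paths through that edge carry 1 more unit.
New max flow = 6. Increase = 1.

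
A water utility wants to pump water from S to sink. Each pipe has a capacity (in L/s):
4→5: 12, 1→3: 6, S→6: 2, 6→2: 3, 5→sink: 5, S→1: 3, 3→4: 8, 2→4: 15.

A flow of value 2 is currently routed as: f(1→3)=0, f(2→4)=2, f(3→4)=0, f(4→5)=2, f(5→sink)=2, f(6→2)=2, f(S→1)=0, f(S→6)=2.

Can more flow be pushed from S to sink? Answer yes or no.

Residual path S→1→3→4→5→sink has bottleneck 3 > 0.
Pushing 3 along it raises the flow to 5, so the given flow is not maximum.

Yes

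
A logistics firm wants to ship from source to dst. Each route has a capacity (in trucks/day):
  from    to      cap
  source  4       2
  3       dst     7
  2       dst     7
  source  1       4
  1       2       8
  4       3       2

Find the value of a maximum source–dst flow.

Augment source→1→2→dst: bottleneck 4. Total 4.
Augment source→4→3→dst: bottleneck 2. Total 6.
No augmenting path remains in the residual graph.

6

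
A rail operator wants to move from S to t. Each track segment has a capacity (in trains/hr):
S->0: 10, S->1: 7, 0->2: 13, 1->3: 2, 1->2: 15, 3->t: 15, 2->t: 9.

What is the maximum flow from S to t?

Augment S->1->3->t: bottleneck 2. Total 2.
Augment S->1->2->t: bottleneck 5. Total 7.
Augment S->0->2->t: bottleneck 4. Total 11.
No augmenting path remains in the residual graph.

11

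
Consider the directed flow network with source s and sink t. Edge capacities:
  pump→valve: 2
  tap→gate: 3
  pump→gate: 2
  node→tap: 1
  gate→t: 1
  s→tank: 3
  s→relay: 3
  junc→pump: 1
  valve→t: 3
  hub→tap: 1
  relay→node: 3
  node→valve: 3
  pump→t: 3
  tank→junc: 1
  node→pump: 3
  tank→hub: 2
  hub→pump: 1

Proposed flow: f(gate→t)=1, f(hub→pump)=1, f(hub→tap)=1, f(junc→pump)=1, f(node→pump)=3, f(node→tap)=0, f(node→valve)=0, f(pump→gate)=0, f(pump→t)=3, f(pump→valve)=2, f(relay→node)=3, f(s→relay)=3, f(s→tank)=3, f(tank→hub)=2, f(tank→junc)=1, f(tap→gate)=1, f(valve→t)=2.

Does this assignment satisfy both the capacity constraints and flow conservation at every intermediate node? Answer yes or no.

Yes

Every edge has 0 ≤ f(e) ≤ cap(e).
At each intermediate node, inflow equals outflow.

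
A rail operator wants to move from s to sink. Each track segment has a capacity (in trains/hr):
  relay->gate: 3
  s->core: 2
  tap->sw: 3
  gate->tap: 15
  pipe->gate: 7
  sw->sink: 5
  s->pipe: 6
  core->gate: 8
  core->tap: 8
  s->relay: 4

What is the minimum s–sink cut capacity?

Max flow = 3 (via 2 augmenting paths).
In the residual at optimum, the set reachable from s is {core, gate, pipe, relay, s, tap}.
Cut edges: tap->sw (cap 3). Sum = 3.

3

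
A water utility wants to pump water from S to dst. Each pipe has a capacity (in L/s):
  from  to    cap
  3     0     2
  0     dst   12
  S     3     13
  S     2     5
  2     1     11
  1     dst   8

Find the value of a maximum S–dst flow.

7

Augment S->2->1->dst: bottleneck 5. Total 5.
Augment S->3->0->dst: bottleneck 2. Total 7.
No augmenting path remains in the residual graph.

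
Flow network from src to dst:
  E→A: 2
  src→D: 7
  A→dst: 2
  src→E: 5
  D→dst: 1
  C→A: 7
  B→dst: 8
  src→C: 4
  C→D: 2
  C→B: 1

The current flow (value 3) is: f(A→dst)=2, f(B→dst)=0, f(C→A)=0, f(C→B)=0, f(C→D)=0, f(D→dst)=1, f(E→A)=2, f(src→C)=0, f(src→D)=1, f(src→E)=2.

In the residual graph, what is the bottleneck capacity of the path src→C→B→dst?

Residual capacities along the path: src→C: 4, C→B: 1, B→dst: 8.
Minimum is 1.

1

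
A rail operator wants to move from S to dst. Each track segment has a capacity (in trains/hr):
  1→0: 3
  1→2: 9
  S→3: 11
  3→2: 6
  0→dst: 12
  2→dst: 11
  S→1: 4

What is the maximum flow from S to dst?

Augment S→3→2→dst: bottleneck 6. Total 6.
Augment S→1→2→dst: bottleneck 4. Total 10.
No augmenting path remains in the residual graph.

10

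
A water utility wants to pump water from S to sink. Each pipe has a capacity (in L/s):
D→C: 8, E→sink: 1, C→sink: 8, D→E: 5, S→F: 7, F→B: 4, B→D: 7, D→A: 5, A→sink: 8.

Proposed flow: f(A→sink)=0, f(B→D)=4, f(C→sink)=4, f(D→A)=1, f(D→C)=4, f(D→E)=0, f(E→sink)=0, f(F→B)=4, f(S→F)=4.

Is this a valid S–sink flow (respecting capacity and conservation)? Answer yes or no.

Conservation fails at D: inflow 4 ≠ outflow 5.

No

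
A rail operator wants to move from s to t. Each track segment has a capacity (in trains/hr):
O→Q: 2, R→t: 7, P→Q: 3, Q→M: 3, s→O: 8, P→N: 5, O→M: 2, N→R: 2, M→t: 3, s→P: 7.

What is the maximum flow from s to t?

Augment s→O→M→t: bottleneck 2. Total 2.
Augment s→O→Q→M→t: bottleneck 1. Total 3.
Augment s→P→N→R→t: bottleneck 2. Total 5.
No augmenting path remains in the residual graph.

5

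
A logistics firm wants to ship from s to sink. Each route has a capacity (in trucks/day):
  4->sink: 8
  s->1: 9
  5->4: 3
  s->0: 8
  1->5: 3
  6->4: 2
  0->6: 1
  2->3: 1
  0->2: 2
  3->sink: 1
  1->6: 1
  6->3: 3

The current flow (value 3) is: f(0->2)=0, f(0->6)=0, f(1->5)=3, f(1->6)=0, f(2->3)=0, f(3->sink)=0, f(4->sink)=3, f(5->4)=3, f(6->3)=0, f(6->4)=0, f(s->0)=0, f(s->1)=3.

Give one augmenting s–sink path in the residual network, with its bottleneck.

Residual along s->1->6->4->sink: s->1: 6, 1->6: 1, 6->4: 2, 4->sink: 5.
Bottleneck = min = 1.

s->1->6->4->sink, bottleneck 1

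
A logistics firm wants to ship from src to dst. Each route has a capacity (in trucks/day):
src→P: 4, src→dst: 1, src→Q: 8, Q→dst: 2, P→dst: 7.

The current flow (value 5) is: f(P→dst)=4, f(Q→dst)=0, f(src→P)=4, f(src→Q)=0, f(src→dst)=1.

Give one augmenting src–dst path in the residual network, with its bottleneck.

Residual along src→Q→dst: src→Q: 8, Q→dst: 2.
Bottleneck = min = 2.

src→Q→dst, bottleneck 2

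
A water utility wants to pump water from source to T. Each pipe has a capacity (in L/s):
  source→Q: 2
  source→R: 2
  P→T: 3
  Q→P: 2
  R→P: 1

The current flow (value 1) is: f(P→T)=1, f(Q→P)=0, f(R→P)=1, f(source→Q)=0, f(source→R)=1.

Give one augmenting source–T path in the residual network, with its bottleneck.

source→Q→P→T, bottleneck 2

Residual along source→Q→P→T: source→Q: 2, Q→P: 2, P→T: 2.
Bottleneck = min = 2.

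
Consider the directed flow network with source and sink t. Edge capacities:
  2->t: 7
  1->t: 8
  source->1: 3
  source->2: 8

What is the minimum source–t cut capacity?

Max flow = 10 (via 2 augmenting paths).
In the residual at optimum, the set reachable from source is {2, source}.
Cut edges: source->1 (cap 3), 2->t (cap 7). Sum = 10.

10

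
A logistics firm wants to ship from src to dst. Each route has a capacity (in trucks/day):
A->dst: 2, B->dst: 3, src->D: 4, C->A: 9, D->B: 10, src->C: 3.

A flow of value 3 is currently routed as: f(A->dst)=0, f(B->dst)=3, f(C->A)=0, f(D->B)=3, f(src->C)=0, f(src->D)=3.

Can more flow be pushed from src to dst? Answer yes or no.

Residual path src->C->A->dst has bottleneck 2 > 0.
Pushing 2 along it raises the flow to 5, so the given flow is not maximum.

Yes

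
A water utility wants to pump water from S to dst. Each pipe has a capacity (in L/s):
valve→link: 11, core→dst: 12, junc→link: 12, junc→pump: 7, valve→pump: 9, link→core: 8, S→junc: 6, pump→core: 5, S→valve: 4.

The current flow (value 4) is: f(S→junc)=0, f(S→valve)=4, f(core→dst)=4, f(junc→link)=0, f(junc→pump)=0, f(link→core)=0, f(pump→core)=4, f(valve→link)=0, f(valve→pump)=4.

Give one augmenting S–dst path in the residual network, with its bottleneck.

Residual along S→junc→link→core→dst: S→junc: 6, junc→link: 12, link→core: 8, core→dst: 8.
Bottleneck = min = 6.

S→junc→link→core→dst, bottleneck 6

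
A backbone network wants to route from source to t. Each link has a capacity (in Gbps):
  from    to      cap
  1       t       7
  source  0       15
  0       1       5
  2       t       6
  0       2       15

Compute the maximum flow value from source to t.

11

Augment source->0->1->t: bottleneck 5. Total 5.
Augment source->0->2->t: bottleneck 6. Total 11.
No augmenting path remains in the residual graph.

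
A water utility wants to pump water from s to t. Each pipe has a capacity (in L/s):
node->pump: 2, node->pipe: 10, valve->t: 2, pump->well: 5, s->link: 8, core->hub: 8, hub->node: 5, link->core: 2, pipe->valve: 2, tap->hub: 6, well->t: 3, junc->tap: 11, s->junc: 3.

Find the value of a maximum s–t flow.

Augment s->link->core->hub->node->pipe->valve->t: bottleneck 2. Total 2.
Augment s->junc->tap->hub->node->pump->well->t: bottleneck 2. Total 4.
No augmenting path remains in the residual graph.

4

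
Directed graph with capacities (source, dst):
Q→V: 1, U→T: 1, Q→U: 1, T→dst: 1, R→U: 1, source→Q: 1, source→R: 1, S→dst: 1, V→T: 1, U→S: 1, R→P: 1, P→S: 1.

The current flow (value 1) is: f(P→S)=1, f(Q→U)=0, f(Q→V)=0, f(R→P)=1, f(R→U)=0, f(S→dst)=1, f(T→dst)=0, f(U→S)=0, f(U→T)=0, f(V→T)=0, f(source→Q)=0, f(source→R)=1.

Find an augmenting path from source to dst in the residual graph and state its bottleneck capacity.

source→Q→U→T→dst, bottleneck 1

Residual along source→Q→U→T→dst: source→Q: 1, Q→U: 1, U→T: 1, T→dst: 1.
Bottleneck = min = 1.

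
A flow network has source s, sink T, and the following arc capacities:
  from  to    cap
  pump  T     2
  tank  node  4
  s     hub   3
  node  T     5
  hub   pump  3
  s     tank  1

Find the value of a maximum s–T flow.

Augment s→hub→pump→T: bottleneck 2. Total 2.
Augment s→tank→node→T: bottleneck 1. Total 3.
No augmenting path remains in the residual graph.

3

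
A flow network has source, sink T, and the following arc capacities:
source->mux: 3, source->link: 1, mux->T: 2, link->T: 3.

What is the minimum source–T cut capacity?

Max flow = 3 (via 2 augmenting paths).
In the residual at optimum, the set reachable from source is {mux, source}.
Cut edges: source->link (cap 1), mux->T (cap 2). Sum = 3.

3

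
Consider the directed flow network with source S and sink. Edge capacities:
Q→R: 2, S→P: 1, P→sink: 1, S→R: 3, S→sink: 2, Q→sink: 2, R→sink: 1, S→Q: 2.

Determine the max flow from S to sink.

6

Augment S→sink: bottleneck 2. Total 2.
Augment S→Q→sink: bottleneck 2. Total 4.
Augment S→P→sink: bottleneck 1. Total 5.
Augment S→R→sink: bottleneck 1. Total 6.
No augmenting path remains in the residual graph.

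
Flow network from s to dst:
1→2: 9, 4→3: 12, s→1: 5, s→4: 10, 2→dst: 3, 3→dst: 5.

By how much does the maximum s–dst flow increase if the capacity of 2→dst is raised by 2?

2

Original max flow = 8.
After raising cap(2→dst), augmenting paths through that edge carry 2 more units.
New max flow = 10. Increase = 2.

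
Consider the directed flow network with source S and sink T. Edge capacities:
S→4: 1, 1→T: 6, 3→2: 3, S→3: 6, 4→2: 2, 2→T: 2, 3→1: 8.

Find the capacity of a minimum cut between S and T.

Max flow = 7 (via 3 augmenting paths).
In the residual at optimum, the set reachable from S is {S}.
Cut edges: S→4 (cap 1), S→3 (cap 6). Sum = 7.

7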